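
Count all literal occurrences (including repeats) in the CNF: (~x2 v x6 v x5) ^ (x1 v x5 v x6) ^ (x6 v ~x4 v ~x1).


Clause lengths: 3, 3, 3.
Sum = 3 + 3 + 3 = 9.

9


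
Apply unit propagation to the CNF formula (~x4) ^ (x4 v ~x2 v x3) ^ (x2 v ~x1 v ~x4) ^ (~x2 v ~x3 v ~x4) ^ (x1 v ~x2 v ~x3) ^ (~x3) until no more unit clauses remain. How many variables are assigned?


Unit propagation repeatedly assigns the literal in any unit clause, then simplifies.
Assignments in order: x4 = F, x3 = F, x2 = F.
No further unit clauses remain.
Total variables assigned = 3.

3


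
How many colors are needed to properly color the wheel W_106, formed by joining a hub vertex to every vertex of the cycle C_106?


W_106 consists of the cycle C_106 together with a hub vertex adjacent to every cycle vertex.
The cycle C_106 needs 2 colors (even cycle -> 2).
The hub is adjacent to every cycle vertex, so it must receive a new color distinct from all of them.
Chromatic number = 2 + 1 = 3.

3


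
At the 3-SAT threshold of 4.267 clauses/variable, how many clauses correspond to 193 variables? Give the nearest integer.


The 3-SAT phase transition occurs at approximately 4.267 clauses per variable.
m = 4.267 * 193 = 823.531.
Rounded to nearest integer: 824.

824


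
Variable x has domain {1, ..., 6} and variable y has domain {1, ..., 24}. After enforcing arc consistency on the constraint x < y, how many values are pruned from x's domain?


For the constraint x < y, x needs a supporting value in y's domain.
x can be at most 23 (one less than y's maximum).
Valid x values from domain: 6 out of 6.
Pruned = 6 - 6 = 0.

0


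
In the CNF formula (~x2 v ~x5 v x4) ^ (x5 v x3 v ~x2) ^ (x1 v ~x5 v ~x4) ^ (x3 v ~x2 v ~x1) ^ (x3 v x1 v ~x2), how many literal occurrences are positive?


Scan each clause for unnegated literals.
Clause 1: 1 positive; Clause 2: 2 positive; Clause 3: 1 positive; Clause 4: 1 positive; Clause 5: 2 positive.
Total positive literal occurrences = 7.

7


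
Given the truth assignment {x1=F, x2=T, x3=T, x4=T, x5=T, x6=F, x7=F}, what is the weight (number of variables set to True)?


The weight is the number of variables assigned True.
True variables: x2, x3, x4, x5.
Weight = 4.

4


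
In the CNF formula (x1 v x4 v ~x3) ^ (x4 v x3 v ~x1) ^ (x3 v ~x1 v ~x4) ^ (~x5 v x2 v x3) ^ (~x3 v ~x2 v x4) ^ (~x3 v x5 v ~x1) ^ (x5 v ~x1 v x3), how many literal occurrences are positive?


Scan each clause for unnegated literals.
Clause 1: 2 positive; Clause 2: 2 positive; Clause 3: 1 positive; Clause 4: 2 positive; Clause 5: 1 positive; Clause 6: 1 positive; Clause 7: 2 positive.
Total positive literal occurrences = 11.

11


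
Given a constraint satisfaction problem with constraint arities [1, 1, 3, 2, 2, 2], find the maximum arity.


The arities are: 1, 1, 3, 2, 2, 2.
Scan for the maximum value.
Maximum arity = 3.

3


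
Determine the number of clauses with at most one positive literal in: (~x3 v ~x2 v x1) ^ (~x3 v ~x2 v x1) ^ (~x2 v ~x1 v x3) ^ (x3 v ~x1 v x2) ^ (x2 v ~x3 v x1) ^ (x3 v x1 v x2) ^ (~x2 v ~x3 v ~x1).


A Horn clause has at most one positive literal.
Clause 1: 1 positive lit(s) -> Horn
Clause 2: 1 positive lit(s) -> Horn
Clause 3: 1 positive lit(s) -> Horn
Clause 4: 2 positive lit(s) -> not Horn
Clause 5: 2 positive lit(s) -> not Horn
Clause 6: 3 positive lit(s) -> not Horn
Clause 7: 0 positive lit(s) -> Horn
Total Horn clauses = 4.

4


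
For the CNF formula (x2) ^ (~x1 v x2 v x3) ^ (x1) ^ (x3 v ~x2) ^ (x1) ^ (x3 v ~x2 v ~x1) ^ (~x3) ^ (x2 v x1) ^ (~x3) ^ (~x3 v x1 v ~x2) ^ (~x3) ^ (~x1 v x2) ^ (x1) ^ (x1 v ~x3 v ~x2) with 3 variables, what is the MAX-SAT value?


Enumerate all 8 truth assignments.
For each, count how many of the 14 clauses are satisfied.
The formula is not fully satisfiable, so the maximum is below 14.
Maximum simultaneously satisfiable clauses = 12.

12


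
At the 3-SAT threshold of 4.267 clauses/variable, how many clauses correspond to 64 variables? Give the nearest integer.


The 3-SAT phase transition occurs at approximately 4.267 clauses per variable.
m = 4.267 * 64 = 273.088.
Rounded to nearest integer: 273.

273


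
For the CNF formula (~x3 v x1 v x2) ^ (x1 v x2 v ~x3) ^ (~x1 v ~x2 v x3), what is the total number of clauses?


Each group enclosed in parentheses joined by ^ is one clause.
Counting the conjuncts: 3 clauses.

3


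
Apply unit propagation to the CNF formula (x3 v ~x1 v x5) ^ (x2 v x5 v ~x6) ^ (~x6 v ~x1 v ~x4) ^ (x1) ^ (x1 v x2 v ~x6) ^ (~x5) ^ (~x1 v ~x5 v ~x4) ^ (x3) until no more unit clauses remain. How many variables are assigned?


Unit propagation repeatedly assigns the literal in any unit clause, then simplifies.
Assignments in order: x1 = T, x5 = F, x3 = T.
No further unit clauses remain.
Total variables assigned = 3.

3


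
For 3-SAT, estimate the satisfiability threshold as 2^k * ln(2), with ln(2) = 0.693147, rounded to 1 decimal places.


Using the asymptotic formula: threshold ~ 2^k * ln(2).
2^3 = 8.
8 * 0.693147 = 5.5.

5.5


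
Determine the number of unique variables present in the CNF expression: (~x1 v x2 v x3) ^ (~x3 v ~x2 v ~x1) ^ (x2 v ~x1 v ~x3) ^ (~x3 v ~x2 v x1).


Identify each distinct variable in the formula.
Variables found: x1, x2, x3.
Total distinct variables = 3.

3


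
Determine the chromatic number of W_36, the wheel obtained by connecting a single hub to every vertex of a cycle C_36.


W_36 consists of the cycle C_36 together with a hub vertex adjacent to every cycle vertex.
The cycle C_36 needs 2 colors (even cycle -> 2).
The hub is adjacent to every cycle vertex, so it must receive a new color distinct from all of them.
Chromatic number = 2 + 1 = 3.

3


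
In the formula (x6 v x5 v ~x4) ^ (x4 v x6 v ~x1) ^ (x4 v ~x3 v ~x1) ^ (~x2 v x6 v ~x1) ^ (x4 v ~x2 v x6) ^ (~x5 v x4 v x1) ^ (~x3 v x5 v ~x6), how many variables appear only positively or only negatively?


A pure literal appears in only one polarity across all clauses.
Pure literals: x2 (negative only), x3 (negative only).
Count = 2.

2


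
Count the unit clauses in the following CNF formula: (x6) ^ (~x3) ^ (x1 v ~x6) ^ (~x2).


A unit clause contains exactly one literal.
Unit clauses found: (x6), (~x3), (~x2).
Count = 3.

3


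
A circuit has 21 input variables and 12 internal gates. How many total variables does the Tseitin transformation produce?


The Tseitin transformation introduces one auxiliary variable per gate.
Total variables = inputs + gates = 21 + 12 = 33.

33


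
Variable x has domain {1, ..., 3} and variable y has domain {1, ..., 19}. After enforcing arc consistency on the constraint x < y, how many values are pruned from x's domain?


For the constraint x < y, x needs a supporting value in y's domain.
x can be at most 18 (one less than y's maximum).
Valid x values from domain: 3 out of 3.
Pruned = 3 - 3 = 0.

0


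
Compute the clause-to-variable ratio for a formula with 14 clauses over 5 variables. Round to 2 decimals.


Clause-to-variable ratio = clauses / variables.
14 / 5 = 2.8.

2.8


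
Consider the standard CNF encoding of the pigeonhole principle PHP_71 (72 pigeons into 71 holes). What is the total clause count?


The PHP encoding has two parts:
1) At-least-one-hole clauses: 72 (one per pigeon, each with 71 literals).
2) At-most-one-pigeon-per-hole clauses: 71 holes * C(72,2) = 71 * 2556 = 181476.
Total clauses = 72 + 181476 = 181548.

181548


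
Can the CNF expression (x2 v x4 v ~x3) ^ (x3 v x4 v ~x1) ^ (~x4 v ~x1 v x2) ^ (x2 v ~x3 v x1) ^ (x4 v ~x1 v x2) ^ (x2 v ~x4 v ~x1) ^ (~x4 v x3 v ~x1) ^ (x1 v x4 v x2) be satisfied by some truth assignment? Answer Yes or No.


Check all 16 possible truth assignments.
Number of satisfying assignments found: 7.
The formula is satisfiable.

Yes


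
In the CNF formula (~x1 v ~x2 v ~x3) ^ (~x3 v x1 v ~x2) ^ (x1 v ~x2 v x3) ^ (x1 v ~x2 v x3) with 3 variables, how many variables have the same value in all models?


Find all satisfying assignments: 5 model(s).
Check which variables have the same value in every model.
No variable is fixed across all models.
Backbone size = 0.

0


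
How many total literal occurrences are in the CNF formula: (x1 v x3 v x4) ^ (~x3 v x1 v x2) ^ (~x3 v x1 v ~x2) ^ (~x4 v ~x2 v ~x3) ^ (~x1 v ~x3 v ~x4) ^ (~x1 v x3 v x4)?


Clause lengths: 3, 3, 3, 3, 3, 3.
Sum = 3 + 3 + 3 + 3 + 3 + 3 = 18.

18


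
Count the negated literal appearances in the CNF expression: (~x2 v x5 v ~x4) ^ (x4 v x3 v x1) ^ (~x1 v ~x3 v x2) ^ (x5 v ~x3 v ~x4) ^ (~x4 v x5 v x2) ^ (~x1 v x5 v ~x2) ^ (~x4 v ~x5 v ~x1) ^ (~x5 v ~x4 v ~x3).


Scan each clause for negated literals.
Clause 1: 2 negative; Clause 2: 0 negative; Clause 3: 2 negative; Clause 4: 2 negative; Clause 5: 1 negative; Clause 6: 2 negative; Clause 7: 3 negative; Clause 8: 3 negative.
Total negative literal occurrences = 15.

15


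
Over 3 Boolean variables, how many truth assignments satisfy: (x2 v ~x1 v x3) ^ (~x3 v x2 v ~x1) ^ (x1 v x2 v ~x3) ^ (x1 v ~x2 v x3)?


Enumerate all 8 truth assignments over 3 variables.
Test each against every clause.
Satisfying assignments found: 4.

4


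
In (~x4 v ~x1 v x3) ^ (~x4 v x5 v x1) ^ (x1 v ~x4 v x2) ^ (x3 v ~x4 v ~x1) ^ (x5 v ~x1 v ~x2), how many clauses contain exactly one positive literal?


A definite clause has exactly one positive literal.
Clause 1: 1 positive -> definite
Clause 2: 2 positive -> not definite
Clause 3: 2 positive -> not definite
Clause 4: 1 positive -> definite
Clause 5: 1 positive -> definite
Definite clause count = 3.

3


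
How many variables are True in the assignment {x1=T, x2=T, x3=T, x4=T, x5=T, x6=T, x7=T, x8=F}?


The weight is the number of variables assigned True.
True variables: x1, x2, x3, x4, x5, x6, x7.
Weight = 7.

7


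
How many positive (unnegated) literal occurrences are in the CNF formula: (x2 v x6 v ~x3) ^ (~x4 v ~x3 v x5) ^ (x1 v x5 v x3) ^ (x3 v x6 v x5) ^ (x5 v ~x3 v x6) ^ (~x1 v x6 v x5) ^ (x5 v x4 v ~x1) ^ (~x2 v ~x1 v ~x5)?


Scan each clause for unnegated literals.
Clause 1: 2 positive; Clause 2: 1 positive; Clause 3: 3 positive; Clause 4: 3 positive; Clause 5: 2 positive; Clause 6: 2 positive; Clause 7: 2 positive; Clause 8: 0 positive.
Total positive literal occurrences = 15.

15


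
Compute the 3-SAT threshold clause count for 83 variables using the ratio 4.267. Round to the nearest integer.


The 3-SAT phase transition occurs at approximately 4.267 clauses per variable.
m = 4.267 * 83 = 354.161.
Rounded to nearest integer: 354.

354


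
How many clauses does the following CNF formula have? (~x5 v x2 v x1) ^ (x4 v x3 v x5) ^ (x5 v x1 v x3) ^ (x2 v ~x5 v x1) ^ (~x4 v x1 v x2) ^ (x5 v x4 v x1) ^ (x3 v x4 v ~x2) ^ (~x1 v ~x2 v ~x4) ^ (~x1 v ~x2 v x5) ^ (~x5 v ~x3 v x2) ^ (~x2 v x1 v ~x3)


Each group enclosed in parentheses joined by ^ is one clause.
Counting the conjuncts: 11 clauses.

11


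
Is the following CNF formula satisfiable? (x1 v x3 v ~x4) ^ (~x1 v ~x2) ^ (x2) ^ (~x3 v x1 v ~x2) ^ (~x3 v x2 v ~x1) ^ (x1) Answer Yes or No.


Check all 16 possible truth assignments.
Number of satisfying assignments found: 0.
The formula is unsatisfiable.

No


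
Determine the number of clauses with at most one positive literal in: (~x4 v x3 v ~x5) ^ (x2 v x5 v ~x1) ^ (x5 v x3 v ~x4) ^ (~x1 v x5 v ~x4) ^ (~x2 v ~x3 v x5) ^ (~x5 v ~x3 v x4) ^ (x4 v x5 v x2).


A Horn clause has at most one positive literal.
Clause 1: 1 positive lit(s) -> Horn
Clause 2: 2 positive lit(s) -> not Horn
Clause 3: 2 positive lit(s) -> not Horn
Clause 4: 1 positive lit(s) -> Horn
Clause 5: 1 positive lit(s) -> Horn
Clause 6: 1 positive lit(s) -> Horn
Clause 7: 3 positive lit(s) -> not Horn
Total Horn clauses = 4.

4


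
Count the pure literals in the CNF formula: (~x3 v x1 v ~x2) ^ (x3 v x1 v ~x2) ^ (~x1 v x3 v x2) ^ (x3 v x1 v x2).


A pure literal appears in only one polarity across all clauses.
No pure literals found.
Count = 0.

0


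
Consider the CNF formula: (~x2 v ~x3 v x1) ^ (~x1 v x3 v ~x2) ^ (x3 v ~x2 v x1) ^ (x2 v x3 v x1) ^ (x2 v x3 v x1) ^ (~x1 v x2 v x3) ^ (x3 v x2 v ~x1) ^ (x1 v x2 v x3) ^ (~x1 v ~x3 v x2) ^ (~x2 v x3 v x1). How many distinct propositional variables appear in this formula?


Identify each distinct variable in the formula.
Variables found: x1, x2, x3.
Total distinct variables = 3.

3


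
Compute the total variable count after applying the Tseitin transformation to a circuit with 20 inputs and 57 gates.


The Tseitin transformation introduces one auxiliary variable per gate.
Total variables = inputs + gates = 20 + 57 = 77.

77


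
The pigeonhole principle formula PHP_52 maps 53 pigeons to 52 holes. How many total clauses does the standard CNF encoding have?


The PHP encoding has two parts:
1) At-least-one-hole clauses: 53 (one per pigeon, each with 52 literals).
2) At-most-one-pigeon-per-hole clauses: 52 holes * C(53,2) = 52 * 1378 = 71656.
Total clauses = 53 + 71656 = 71709.

71709


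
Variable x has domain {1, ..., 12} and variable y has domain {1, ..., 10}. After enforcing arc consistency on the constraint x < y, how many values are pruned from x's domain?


For the constraint x < y, x needs a supporting value in y's domain.
x can be at most 9 (one less than y's maximum).
Valid x values from domain: 9 out of 12.
Pruned = 12 - 9 = 3.

3


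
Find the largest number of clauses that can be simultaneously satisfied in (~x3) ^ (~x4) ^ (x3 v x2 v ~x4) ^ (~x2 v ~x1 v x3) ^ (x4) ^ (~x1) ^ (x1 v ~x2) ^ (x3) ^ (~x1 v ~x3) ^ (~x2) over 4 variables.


Enumerate all 16 truth assignments.
For each, count how many of the 10 clauses are satisfied.
The formula is not fully satisfiable, so the maximum is below 10.
Maximum simultaneously satisfiable clauses = 8.

8


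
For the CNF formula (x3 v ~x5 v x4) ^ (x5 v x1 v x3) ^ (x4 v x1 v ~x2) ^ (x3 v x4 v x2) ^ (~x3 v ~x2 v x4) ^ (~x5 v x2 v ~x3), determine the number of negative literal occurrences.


Scan each clause for negated literals.
Clause 1: 1 negative; Clause 2: 0 negative; Clause 3: 1 negative; Clause 4: 0 negative; Clause 5: 2 negative; Clause 6: 2 negative.
Total negative literal occurrences = 6.

6


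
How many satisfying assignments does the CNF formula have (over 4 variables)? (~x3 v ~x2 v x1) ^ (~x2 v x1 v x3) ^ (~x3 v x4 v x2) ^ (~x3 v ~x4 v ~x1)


Enumerate all 16 truth assignments over 4 variables.
Test each against every clause.
Satisfying assignments found: 8.

8


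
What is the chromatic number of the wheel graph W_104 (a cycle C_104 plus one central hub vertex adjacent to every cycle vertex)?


W_104 consists of the cycle C_104 together with a hub vertex adjacent to every cycle vertex.
The cycle C_104 needs 2 colors (even cycle -> 2).
The hub is adjacent to every cycle vertex, so it must receive a new color distinct from all of them.
Chromatic number = 2 + 1 = 3.

3


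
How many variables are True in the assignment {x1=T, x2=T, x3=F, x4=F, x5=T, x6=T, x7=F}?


The weight is the number of variables assigned True.
True variables: x1, x2, x5, x6.
Weight = 4.

4


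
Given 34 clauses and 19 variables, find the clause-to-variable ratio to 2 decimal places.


Clause-to-variable ratio = clauses / variables.
34 / 19 = 1.79.

1.79


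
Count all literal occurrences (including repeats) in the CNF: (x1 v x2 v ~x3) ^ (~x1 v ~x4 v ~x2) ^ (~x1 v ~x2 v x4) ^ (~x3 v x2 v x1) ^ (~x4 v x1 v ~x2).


Clause lengths: 3, 3, 3, 3, 3.
Sum = 3 + 3 + 3 + 3 + 3 = 15.

15


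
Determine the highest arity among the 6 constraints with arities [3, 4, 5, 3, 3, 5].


The arities are: 3, 4, 5, 3, 3, 5.
Scan for the maximum value.
Maximum arity = 5.

5


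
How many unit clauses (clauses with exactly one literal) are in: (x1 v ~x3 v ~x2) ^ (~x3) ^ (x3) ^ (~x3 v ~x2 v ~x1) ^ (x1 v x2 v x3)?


A unit clause contains exactly one literal.
Unit clauses found: (~x3), (x3).
Count = 2.

2


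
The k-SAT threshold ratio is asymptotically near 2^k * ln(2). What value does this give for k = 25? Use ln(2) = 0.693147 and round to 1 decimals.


Using the asymptotic formula: threshold ~ 2^k * ln(2).
2^25 = 33554432.
33554432 * 0.693147 = 23258153.9.

23258153.9


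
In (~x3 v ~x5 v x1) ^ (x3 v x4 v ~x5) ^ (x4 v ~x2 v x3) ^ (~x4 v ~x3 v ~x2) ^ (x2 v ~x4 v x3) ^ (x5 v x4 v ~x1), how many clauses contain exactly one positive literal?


A definite clause has exactly one positive literal.
Clause 1: 1 positive -> definite
Clause 2: 2 positive -> not definite
Clause 3: 2 positive -> not definite
Clause 4: 0 positive -> not definite
Clause 5: 2 positive -> not definite
Clause 6: 2 positive -> not definite
Definite clause count = 1.

1


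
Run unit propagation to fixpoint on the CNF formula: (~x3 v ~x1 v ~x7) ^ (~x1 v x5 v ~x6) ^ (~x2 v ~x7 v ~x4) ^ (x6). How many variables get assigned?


Unit propagation repeatedly assigns the literal in any unit clause, then simplifies.
Assignments in order: x6 = T.
No further unit clauses remain.
Total variables assigned = 1.

1


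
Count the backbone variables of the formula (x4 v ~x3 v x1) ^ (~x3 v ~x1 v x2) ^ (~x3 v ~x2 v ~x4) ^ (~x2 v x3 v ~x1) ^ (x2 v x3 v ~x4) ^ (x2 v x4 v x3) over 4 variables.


Find all satisfying assignments: 4 model(s).
Check which variables have the same value in every model.
No variable is fixed across all models.
Backbone size = 0.

0


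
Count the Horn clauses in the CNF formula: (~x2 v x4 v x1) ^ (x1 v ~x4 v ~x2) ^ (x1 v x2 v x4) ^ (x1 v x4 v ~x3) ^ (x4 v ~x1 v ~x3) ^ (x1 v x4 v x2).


A Horn clause has at most one positive literal.
Clause 1: 2 positive lit(s) -> not Horn
Clause 2: 1 positive lit(s) -> Horn
Clause 3: 3 positive lit(s) -> not Horn
Clause 4: 2 positive lit(s) -> not Horn
Clause 5: 1 positive lit(s) -> Horn
Clause 6: 3 positive lit(s) -> not Horn
Total Horn clauses = 2.

2


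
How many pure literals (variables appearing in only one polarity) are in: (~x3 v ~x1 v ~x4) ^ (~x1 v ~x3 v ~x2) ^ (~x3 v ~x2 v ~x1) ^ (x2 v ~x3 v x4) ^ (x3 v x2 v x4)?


A pure literal appears in only one polarity across all clauses.
Pure literals: x1 (negative only).
Count = 1.

1


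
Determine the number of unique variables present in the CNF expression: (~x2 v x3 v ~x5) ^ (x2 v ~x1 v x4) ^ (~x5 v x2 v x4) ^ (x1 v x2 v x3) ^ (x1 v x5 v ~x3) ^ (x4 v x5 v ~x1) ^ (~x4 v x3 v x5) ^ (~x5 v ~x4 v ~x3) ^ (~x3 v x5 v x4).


Identify each distinct variable in the formula.
Variables found: x1, x2, x3, x4, x5.
Total distinct variables = 5.

5


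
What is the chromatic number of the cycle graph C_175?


An odd cycle cannot be 2-colored: alternating two colors around the cycle returns to the start with a conflict.
Since 175 is odd, three colors are required (and three suffice).
Chromatic number = 3.

3


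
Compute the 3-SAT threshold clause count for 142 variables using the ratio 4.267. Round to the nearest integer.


The 3-SAT phase transition occurs at approximately 4.267 clauses per variable.
m = 4.267 * 142 = 605.914.
Rounded to nearest integer: 606.

606


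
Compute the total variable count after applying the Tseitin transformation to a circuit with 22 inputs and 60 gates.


The Tseitin transformation introduces one auxiliary variable per gate.
Total variables = inputs + gates = 22 + 60 = 82.

82


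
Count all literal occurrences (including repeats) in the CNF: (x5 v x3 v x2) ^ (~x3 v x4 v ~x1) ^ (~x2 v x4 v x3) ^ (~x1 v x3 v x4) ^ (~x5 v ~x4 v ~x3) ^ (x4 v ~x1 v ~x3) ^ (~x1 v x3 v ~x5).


Clause lengths: 3, 3, 3, 3, 3, 3, 3.
Sum = 3 + 3 + 3 + 3 + 3 + 3 + 3 = 21.

21


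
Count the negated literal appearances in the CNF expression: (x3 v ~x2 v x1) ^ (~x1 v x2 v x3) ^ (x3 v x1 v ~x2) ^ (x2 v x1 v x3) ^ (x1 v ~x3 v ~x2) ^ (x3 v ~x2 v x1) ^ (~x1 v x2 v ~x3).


Scan each clause for negated literals.
Clause 1: 1 negative; Clause 2: 1 negative; Clause 3: 1 negative; Clause 4: 0 negative; Clause 5: 2 negative; Clause 6: 1 negative; Clause 7: 2 negative.
Total negative literal occurrences = 8.

8


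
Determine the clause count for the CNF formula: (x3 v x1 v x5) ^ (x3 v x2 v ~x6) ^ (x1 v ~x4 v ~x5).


Each group enclosed in parentheses joined by ^ is one clause.
Counting the conjuncts: 3 clauses.

3


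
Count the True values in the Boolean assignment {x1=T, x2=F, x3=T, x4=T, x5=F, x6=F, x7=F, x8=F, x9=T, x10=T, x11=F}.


The weight is the number of variables assigned True.
True variables: x1, x3, x4, x9, x10.
Weight = 5.

5


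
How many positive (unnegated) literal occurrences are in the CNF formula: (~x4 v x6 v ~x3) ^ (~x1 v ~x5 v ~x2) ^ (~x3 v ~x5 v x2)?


Scan each clause for unnegated literals.
Clause 1: 1 positive; Clause 2: 0 positive; Clause 3: 1 positive.
Total positive literal occurrences = 2.

2


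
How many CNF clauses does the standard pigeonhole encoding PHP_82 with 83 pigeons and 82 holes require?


The PHP encoding has two parts:
1) At-least-one-hole clauses: 83 (one per pigeon, each with 82 literals).
2) At-most-one-pigeon-per-hole clauses: 82 holes * C(83,2) = 82 * 3403 = 279046.
Total clauses = 83 + 279046 = 279129.

279129


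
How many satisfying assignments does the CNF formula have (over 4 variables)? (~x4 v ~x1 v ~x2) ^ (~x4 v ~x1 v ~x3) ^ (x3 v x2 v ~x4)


Enumerate all 16 truth assignments over 4 variables.
Test each against every clause.
Satisfying assignments found: 11.

11


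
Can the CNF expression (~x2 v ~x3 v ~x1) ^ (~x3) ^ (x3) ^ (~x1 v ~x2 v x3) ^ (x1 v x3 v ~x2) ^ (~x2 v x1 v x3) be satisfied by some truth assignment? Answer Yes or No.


Check all 8 possible truth assignments.
Number of satisfying assignments found: 0.
The formula is unsatisfiable.

No


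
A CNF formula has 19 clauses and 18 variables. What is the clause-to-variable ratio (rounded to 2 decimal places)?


Clause-to-variable ratio = clauses / variables.
19 / 18 = 1.06.

1.06


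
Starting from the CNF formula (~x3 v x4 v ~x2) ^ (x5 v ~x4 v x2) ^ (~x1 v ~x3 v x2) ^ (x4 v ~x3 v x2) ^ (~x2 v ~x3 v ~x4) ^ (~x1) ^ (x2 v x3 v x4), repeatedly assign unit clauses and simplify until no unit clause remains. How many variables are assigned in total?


Unit propagation repeatedly assigns the literal in any unit clause, then simplifies.
Assignments in order: x1 = F.
No further unit clauses remain.
Total variables assigned = 1.

1


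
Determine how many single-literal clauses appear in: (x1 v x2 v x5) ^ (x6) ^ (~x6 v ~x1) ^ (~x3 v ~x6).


A unit clause contains exactly one literal.
Unit clauses found: (x6).
Count = 1.

1


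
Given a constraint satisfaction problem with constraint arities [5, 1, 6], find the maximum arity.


The arities are: 5, 1, 6.
Scan for the maximum value.
Maximum arity = 6.

6


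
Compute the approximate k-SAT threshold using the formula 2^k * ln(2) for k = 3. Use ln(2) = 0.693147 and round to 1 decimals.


Using the asymptotic formula: threshold ~ 2^k * ln(2).
2^3 = 8.
8 * 0.693147 = 5.5.

5.5


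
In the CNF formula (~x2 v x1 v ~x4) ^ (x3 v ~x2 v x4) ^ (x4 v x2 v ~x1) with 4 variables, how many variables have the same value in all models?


Find all satisfying assignments: 10 model(s).
Check which variables have the same value in every model.
No variable is fixed across all models.
Backbone size = 0.

0


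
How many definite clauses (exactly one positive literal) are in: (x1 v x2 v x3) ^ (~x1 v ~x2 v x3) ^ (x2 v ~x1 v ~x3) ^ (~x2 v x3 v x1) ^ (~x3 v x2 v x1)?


A definite clause has exactly one positive literal.
Clause 1: 3 positive -> not definite
Clause 2: 1 positive -> definite
Clause 3: 1 positive -> definite
Clause 4: 2 positive -> not definite
Clause 5: 2 positive -> not definite
Definite clause count = 2.

2


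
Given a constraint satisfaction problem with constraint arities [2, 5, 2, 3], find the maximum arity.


The arities are: 2, 5, 2, 3.
Scan for the maximum value.
Maximum arity = 5.

5


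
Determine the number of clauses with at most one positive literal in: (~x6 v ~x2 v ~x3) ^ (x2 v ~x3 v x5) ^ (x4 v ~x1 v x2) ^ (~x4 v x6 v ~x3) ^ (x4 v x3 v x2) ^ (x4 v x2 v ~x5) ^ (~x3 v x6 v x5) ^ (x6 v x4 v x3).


A Horn clause has at most one positive literal.
Clause 1: 0 positive lit(s) -> Horn
Clause 2: 2 positive lit(s) -> not Horn
Clause 3: 2 positive lit(s) -> not Horn
Clause 4: 1 positive lit(s) -> Horn
Clause 5: 3 positive lit(s) -> not Horn
Clause 6: 2 positive lit(s) -> not Horn
Clause 7: 2 positive lit(s) -> not Horn
Clause 8: 3 positive lit(s) -> not Horn
Total Horn clauses = 2.

2


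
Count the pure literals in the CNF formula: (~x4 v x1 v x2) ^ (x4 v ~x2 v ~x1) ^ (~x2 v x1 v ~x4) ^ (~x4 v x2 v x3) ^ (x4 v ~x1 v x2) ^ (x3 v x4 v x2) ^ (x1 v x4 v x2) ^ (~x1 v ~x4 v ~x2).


A pure literal appears in only one polarity across all clauses.
Pure literals: x3 (positive only).
Count = 1.

1


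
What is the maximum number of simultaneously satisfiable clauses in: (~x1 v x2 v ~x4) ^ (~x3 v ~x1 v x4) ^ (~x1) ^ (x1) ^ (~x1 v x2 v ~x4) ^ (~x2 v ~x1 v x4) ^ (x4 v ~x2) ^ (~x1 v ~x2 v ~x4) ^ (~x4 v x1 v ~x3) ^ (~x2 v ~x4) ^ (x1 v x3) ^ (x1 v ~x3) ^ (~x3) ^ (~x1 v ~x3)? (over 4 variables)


Enumerate all 16 truth assignments.
For each, count how many of the 14 clauses are satisfied.
The formula is not fully satisfiable, so the maximum is below 14.
Maximum simultaneously satisfiable clauses = 13.

13


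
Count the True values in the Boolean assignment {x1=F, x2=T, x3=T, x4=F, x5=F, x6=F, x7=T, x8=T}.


The weight is the number of variables assigned True.
True variables: x2, x3, x7, x8.
Weight = 4.

4


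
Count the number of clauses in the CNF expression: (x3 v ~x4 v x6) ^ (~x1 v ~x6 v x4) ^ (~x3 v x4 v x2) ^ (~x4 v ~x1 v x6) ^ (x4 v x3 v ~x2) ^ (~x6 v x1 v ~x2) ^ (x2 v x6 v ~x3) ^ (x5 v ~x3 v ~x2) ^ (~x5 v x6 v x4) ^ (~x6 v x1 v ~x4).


Each group enclosed in parentheses joined by ^ is one clause.
Counting the conjuncts: 10 clauses.

10


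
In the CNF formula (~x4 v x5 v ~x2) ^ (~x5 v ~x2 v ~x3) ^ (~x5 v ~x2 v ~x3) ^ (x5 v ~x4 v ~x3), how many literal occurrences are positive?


Scan each clause for unnegated literals.
Clause 1: 1 positive; Clause 2: 0 positive; Clause 3: 0 positive; Clause 4: 1 positive.
Total positive literal occurrences = 2.

2


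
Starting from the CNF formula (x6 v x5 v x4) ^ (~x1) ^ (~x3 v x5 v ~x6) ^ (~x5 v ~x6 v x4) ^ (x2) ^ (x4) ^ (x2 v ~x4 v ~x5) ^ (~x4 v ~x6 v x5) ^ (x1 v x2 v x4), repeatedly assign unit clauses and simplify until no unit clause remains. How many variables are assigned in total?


Unit propagation repeatedly assigns the literal in any unit clause, then simplifies.
Assignments in order: x1 = F, x2 = T, x4 = T.
No further unit clauses remain.
Total variables assigned = 3.

3


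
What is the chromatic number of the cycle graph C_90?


A cycle on an even number of vertices is bipartite: alternate two colors around the cycle.
Since 90 is even, two colors suffice, and at least two are needed because the graph has edges.
Chromatic number = 2.

2


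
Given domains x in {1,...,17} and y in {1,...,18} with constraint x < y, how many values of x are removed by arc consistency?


For the constraint x < y, x needs a supporting value in y's domain.
x can be at most 17 (one less than y's maximum).
Valid x values from domain: 17 out of 17.
Pruned = 17 - 17 = 0.

0


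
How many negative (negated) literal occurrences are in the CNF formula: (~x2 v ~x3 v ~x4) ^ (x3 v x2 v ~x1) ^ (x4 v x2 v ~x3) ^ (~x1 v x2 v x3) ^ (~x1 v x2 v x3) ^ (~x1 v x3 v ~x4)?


Scan each clause for negated literals.
Clause 1: 3 negative; Clause 2: 1 negative; Clause 3: 1 negative; Clause 4: 1 negative; Clause 5: 1 negative; Clause 6: 2 negative.
Total negative literal occurrences = 9.

9


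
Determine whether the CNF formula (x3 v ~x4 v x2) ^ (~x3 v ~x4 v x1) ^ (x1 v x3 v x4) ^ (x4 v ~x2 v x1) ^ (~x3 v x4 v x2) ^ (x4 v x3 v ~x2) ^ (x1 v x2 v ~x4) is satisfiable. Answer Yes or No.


Check all 16 possible truth assignments.
Number of satisfying assignments found: 6.
The formula is satisfiable.

Yes


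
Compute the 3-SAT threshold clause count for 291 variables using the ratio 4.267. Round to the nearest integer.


The 3-SAT phase transition occurs at approximately 4.267 clauses per variable.
m = 4.267 * 291 = 1241.697.
Rounded to nearest integer: 1242.

1242


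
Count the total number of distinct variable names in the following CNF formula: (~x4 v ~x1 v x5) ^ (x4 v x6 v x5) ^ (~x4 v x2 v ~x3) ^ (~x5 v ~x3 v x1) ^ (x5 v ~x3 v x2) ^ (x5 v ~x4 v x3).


Identify each distinct variable in the formula.
Variables found: x1, x2, x3, x4, x5, x6.
Total distinct variables = 6.

6


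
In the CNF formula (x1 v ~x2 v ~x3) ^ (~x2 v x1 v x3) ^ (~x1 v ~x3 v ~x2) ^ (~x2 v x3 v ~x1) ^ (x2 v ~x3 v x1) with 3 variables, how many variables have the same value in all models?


Find all satisfying assignments: 3 model(s).
Check which variables have the same value in every model.
Fixed variables: x2=F.
Backbone size = 1.

1


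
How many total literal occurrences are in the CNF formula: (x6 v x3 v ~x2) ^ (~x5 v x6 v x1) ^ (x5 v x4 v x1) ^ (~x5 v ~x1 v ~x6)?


Clause lengths: 3, 3, 3, 3.
Sum = 3 + 3 + 3 + 3 = 12.

12


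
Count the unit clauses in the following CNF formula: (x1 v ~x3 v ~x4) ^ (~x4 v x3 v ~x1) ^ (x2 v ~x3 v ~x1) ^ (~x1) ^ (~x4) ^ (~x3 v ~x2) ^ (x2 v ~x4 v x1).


A unit clause contains exactly one literal.
Unit clauses found: (~x1), (~x4).
Count = 2.

2


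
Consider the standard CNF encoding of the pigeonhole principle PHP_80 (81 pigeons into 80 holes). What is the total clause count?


The PHP encoding has two parts:
1) At-least-one-hole clauses: 81 (one per pigeon, each with 80 literals).
2) At-most-one-pigeon-per-hole clauses: 80 holes * C(81,2) = 80 * 3240 = 259200.
Total clauses = 81 + 259200 = 259281.

259281


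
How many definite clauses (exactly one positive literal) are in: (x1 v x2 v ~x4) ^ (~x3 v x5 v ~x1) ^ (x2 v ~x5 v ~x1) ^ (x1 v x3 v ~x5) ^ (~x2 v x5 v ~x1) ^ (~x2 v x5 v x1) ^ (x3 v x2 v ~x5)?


A definite clause has exactly one positive literal.
Clause 1: 2 positive -> not definite
Clause 2: 1 positive -> definite
Clause 3: 1 positive -> definite
Clause 4: 2 positive -> not definite
Clause 5: 1 positive -> definite
Clause 6: 2 positive -> not definite
Clause 7: 2 positive -> not definite
Definite clause count = 3.

3


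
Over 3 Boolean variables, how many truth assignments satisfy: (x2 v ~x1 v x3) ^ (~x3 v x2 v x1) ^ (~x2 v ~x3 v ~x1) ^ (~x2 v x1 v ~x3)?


Enumerate all 8 truth assignments over 3 variables.
Test each against every clause.
Satisfying assignments found: 4.

4


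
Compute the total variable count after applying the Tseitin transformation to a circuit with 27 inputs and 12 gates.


The Tseitin transformation introduces one auxiliary variable per gate.
Total variables = inputs + gates = 27 + 12 = 39.

39


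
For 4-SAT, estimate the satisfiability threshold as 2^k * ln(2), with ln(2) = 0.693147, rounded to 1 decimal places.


Using the asymptotic formula: threshold ~ 2^k * ln(2).
2^4 = 16.
16 * 0.693147 = 11.1.

11.1


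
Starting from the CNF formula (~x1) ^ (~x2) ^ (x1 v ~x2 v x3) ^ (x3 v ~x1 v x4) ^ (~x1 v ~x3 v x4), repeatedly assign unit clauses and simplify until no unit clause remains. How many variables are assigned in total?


Unit propagation repeatedly assigns the literal in any unit clause, then simplifies.
Assignments in order: x1 = F, x2 = F.
No further unit clauses remain.
Total variables assigned = 2.

2


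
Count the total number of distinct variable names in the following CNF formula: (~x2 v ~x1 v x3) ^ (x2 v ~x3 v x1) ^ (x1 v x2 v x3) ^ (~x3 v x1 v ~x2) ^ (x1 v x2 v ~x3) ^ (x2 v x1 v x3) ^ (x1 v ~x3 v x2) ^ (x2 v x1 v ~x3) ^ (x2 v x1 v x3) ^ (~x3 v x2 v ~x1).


Identify each distinct variable in the formula.
Variables found: x1, x2, x3.
Total distinct variables = 3.

3


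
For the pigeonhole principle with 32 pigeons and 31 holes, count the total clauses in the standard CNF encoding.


The PHP encoding has two parts:
1) At-least-one-hole clauses: 32 (one per pigeon, each with 31 literals).
2) At-most-one-pigeon-per-hole clauses: 31 holes * C(32,2) = 31 * 496 = 15376.
Total clauses = 32 + 15376 = 15408.

15408


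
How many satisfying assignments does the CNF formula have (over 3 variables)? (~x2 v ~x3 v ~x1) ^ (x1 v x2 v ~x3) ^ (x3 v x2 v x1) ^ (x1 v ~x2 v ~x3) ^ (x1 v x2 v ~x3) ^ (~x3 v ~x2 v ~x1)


Enumerate all 8 truth assignments over 3 variables.
Test each against every clause.
Satisfying assignments found: 4.

4


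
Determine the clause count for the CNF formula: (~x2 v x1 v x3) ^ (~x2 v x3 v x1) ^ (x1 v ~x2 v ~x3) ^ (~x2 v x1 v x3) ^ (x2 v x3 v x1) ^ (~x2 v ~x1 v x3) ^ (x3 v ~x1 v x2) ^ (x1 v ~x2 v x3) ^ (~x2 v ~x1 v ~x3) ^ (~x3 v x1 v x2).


Each group enclosed in parentheses joined by ^ is one clause.
Counting the conjuncts: 10 clauses.

10


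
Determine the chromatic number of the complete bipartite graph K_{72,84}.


K_{72,84} is bipartite by definition: the two parts are independent sets, with every edge crossing between them.
Color all vertices in one part with color 1 and all vertices in the other part with color 2.
Since the graph has at least one edge, one color does not suffice.
Chromatic number = 2.

2


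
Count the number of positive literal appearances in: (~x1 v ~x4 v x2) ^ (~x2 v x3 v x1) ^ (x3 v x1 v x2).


Scan each clause for unnegated literals.
Clause 1: 1 positive; Clause 2: 2 positive; Clause 3: 3 positive.
Total positive literal occurrences = 6.

6


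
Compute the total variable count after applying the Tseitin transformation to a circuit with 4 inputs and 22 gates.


The Tseitin transformation introduces one auxiliary variable per gate.
Total variables = inputs + gates = 4 + 22 = 26.

26


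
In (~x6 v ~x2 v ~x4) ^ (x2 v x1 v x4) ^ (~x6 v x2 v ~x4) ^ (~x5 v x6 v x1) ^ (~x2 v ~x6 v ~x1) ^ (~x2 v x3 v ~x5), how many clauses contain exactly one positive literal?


A definite clause has exactly one positive literal.
Clause 1: 0 positive -> not definite
Clause 2: 3 positive -> not definite
Clause 3: 1 positive -> definite
Clause 4: 2 positive -> not definite
Clause 5: 0 positive -> not definite
Clause 6: 1 positive -> definite
Definite clause count = 2.

2


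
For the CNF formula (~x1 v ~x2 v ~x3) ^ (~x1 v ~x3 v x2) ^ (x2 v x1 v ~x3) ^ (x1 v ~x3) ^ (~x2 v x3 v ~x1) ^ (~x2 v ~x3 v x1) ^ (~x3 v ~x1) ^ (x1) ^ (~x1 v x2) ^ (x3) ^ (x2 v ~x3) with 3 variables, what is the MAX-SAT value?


Enumerate all 8 truth assignments.
For each, count how many of the 11 clauses are satisfied.
The formula is not fully satisfiable, so the maximum is below 11.
Maximum simultaneously satisfiable clauses = 9.

9


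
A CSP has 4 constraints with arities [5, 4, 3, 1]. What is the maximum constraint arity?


The arities are: 5, 4, 3, 1.
Scan for the maximum value.
Maximum arity = 5.

5


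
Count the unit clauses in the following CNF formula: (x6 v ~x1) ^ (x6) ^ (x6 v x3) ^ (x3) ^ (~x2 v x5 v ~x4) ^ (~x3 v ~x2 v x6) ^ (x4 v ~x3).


A unit clause contains exactly one literal.
Unit clauses found: (x6), (x3).
Count = 2.

2


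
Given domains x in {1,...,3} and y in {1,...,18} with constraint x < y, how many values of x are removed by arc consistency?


For the constraint x < y, x needs a supporting value in y's domain.
x can be at most 17 (one less than y's maximum).
Valid x values from domain: 3 out of 3.
Pruned = 3 - 3 = 0.

0


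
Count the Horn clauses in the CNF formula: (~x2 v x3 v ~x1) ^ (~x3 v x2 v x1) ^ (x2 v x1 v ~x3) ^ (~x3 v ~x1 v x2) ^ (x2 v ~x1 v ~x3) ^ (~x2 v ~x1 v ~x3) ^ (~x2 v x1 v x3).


A Horn clause has at most one positive literal.
Clause 1: 1 positive lit(s) -> Horn
Clause 2: 2 positive lit(s) -> not Horn
Clause 3: 2 positive lit(s) -> not Horn
Clause 4: 1 positive lit(s) -> Horn
Clause 5: 1 positive lit(s) -> Horn
Clause 6: 0 positive lit(s) -> Horn
Clause 7: 2 positive lit(s) -> not Horn
Total Horn clauses = 4.

4


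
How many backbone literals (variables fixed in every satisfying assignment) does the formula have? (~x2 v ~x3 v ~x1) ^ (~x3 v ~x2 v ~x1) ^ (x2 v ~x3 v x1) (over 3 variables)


Find all satisfying assignments: 6 model(s).
Check which variables have the same value in every model.
No variable is fixed across all models.
Backbone size = 0.

0


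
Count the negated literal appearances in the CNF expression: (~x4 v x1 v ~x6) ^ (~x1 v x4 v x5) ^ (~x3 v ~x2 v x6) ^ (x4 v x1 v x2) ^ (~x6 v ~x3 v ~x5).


Scan each clause for negated literals.
Clause 1: 2 negative; Clause 2: 1 negative; Clause 3: 2 negative; Clause 4: 0 negative; Clause 5: 3 negative.
Total negative literal occurrences = 8.

8


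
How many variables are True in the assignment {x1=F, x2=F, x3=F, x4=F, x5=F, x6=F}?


The weight is the number of variables assigned True.
True variables: none.
Weight = 0.

0


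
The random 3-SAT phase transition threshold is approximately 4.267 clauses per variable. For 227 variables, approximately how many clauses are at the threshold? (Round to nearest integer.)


The 3-SAT phase transition occurs at approximately 4.267 clauses per variable.
m = 4.267 * 227 = 968.609.
Rounded to nearest integer: 969.

969


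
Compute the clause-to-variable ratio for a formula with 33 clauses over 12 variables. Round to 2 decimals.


Clause-to-variable ratio = clauses / variables.
33 / 12 = 2.75.

2.75


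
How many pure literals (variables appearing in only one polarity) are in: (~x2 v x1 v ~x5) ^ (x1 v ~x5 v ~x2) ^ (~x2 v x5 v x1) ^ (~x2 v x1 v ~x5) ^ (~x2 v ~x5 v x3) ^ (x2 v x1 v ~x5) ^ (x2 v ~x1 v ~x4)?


A pure literal appears in only one polarity across all clauses.
Pure literals: x3 (positive only), x4 (negative only).
Count = 2.

2


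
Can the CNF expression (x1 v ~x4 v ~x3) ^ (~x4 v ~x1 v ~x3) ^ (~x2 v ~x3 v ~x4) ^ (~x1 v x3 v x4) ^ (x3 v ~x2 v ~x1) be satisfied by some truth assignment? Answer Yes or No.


Check all 16 possible truth assignments.
Number of satisfying assignments found: 9.
The formula is satisfiable.

Yes


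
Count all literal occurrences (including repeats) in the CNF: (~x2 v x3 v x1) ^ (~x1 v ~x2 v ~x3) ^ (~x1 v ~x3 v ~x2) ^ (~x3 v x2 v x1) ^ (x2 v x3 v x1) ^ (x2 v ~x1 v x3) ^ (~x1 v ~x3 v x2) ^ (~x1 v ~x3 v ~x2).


Clause lengths: 3, 3, 3, 3, 3, 3, 3, 3.
Sum = 3 + 3 + 3 + 3 + 3 + 3 + 3 + 3 = 24.

24


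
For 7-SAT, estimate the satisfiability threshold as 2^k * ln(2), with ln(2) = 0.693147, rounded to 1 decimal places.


Using the asymptotic formula: threshold ~ 2^k * ln(2).
2^7 = 128.
128 * 0.693147 = 88.7.

88.7


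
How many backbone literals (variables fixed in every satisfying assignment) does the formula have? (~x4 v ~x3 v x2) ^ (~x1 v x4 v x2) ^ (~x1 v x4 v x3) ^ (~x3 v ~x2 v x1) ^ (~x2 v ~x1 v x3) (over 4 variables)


Find all satisfying assignments: 8 model(s).
Check which variables have the same value in every model.
No variable is fixed across all models.
Backbone size = 0.

0


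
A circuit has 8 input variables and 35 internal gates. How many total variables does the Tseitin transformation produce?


The Tseitin transformation introduces one auxiliary variable per gate.
Total variables = inputs + gates = 8 + 35 = 43.

43


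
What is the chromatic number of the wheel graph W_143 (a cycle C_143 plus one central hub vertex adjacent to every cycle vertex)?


W_143 consists of the cycle C_143 together with a hub vertex adjacent to every cycle vertex.
The cycle C_143 needs 3 colors (odd cycle -> 3).
The hub is adjacent to every cycle vertex, so it must receive a new color distinct from all of them.
Chromatic number = 3 + 1 = 4.

4


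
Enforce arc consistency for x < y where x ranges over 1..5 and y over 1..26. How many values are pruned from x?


For the constraint x < y, x needs a supporting value in y's domain.
x can be at most 25 (one less than y's maximum).
Valid x values from domain: 5 out of 5.
Pruned = 5 - 5 = 0.

0


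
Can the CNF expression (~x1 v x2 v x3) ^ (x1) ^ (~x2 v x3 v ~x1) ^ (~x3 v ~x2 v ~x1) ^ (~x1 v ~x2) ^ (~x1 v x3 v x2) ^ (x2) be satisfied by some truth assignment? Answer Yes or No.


Check all 8 possible truth assignments.
Number of satisfying assignments found: 0.
The formula is unsatisfiable.

No
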